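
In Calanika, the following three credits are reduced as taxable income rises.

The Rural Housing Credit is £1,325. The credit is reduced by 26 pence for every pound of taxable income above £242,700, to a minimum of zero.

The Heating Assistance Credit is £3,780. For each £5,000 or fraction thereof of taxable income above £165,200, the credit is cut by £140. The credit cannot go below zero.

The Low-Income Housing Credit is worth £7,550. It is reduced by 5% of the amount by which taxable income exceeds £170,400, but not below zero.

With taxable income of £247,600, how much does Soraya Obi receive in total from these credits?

£5,141

Rural Housing Credit: 26% of the £4,900 excess over £242,700 is £1,274; credit = £1,325 − £1,274 = £51.
Heating Assistance Credit: income exceeds £165,200 by £82,400, which is 17 full-or-partial £5,000 increments; reduction = 17 × £140 = £2,380, leaving £1,400.
Low-Income Housing Credit: 5% of the £77,200 excess over £170,400 is £3,860; credit = £7,550 − £3,860 = £3,690.
Total: £51 + £1,400 + £3,690 = £5,141.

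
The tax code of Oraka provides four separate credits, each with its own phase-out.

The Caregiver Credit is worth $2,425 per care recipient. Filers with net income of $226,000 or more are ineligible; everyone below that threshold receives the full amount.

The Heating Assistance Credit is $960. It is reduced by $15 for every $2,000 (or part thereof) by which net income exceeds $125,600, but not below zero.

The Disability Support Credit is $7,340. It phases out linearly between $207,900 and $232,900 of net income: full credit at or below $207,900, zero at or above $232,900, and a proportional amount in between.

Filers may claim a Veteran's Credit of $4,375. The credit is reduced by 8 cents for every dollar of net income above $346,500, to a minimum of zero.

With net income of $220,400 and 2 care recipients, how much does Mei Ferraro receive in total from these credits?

$13,135

Caregiver Credit: base = 2 × $2,425 = $4,850. $220,400 is below the $226,000 cutoff, so the full $4,850 applies.
Heating Assistance Credit: income exceeds $125,600 by $94,800, which is 48 full-or-partial $2,000 increments; reduction = 48 × $15 = $720, leaving $240.
Disability Support Credit: $220,400 is $12,500 into a $25,000 phase-out range, leaving 12,500/25,000 of the credit: $7,340 × 12,500/25,000 = $3,670.
Veteran's Credit: $220,400 is at or below the $346,500 threshold, so the full $4,375 applies.
Total: $4,850 + $240 + $3,670 + $4,375 = $13,135.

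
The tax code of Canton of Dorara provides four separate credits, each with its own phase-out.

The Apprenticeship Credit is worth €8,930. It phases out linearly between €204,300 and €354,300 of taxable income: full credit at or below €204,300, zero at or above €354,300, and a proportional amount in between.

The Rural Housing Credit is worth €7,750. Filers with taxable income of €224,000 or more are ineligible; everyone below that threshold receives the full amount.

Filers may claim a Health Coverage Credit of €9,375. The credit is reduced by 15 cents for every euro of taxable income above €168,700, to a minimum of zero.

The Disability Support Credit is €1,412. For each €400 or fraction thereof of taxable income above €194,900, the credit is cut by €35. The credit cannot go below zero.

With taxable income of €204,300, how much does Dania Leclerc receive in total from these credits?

€21,287

Apprenticeship Credit: €204,300 is at or below the €204,300 threshold, so the full €8,930 applies.
Rural Housing Credit: €204,300 is below the €224,000 cutoff, so the full €7,750 applies.
Health Coverage Credit: 15% of the €35,600 excess over €168,700 is €5,340; credit = €9,375 − €5,340 = €4,035.
Disability Support Credit: income exceeds €194,900 by €9,400, which is 24 full-or-partial €400 increments; reduction = 24 × €35 = €840, leaving €572.
Total: €8,930 + €7,750 + €4,035 + €572 = €21,287.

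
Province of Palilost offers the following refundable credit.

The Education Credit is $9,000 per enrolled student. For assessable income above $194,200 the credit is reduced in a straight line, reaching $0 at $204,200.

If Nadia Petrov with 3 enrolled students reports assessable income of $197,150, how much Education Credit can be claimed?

$19,035

Education Credit: base = 3 × $9,000 = $27,000. $197,150 is $2,950 into a $10,000 phase-out range, leaving 7,050/10,000 of the credit: $27,000 × 7,050/10,000 = $19,035.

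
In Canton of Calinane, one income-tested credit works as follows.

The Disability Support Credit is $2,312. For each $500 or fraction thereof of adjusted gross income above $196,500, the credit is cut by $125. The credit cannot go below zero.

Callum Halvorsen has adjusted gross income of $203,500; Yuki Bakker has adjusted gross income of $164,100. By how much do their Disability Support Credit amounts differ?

$1,750

Callum ($203,500): Disability Support Credit: income exceeds $196,500 by $7,000, which is 14 full-or-partial $500 increments; reduction = 14 × $125 = $1,750, leaving $562.
Yuki ($164,100): Disability Support Credit: $164,100 is at or below the $196,500 threshold, so the full $2,312 applies.
Difference: |$562 − $2,312| = $1,750.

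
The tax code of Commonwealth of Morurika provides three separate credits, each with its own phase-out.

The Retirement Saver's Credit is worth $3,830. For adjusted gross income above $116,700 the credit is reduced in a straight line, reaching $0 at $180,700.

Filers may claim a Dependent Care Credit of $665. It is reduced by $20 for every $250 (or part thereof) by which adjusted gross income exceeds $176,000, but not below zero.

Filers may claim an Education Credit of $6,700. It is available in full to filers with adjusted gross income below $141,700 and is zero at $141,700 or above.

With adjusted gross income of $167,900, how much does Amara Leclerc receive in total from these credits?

$1,431

Retirement Saver's Credit: $167,900 is $51,200 into a $64,000 phase-out range, leaving 12,800/64,000 of the credit: $3,830 × 12,800/64,000 = $766.
Dependent Care Credit: $167,900 is at or below the $176,000 threshold, so the full $665 applies.
Education Credit: $167,900 meets or exceeds the $141,700 cutoff, so the credit is $0.
Total: $766 + $665 + $0 = $1,431.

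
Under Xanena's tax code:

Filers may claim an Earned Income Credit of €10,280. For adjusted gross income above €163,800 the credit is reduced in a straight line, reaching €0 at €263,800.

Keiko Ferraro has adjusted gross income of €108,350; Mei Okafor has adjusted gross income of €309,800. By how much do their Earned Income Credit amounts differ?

€10,280

Keiko (€108,350): Earned Income Credit: €108,350 is at or below the €163,800 threshold, so the full €10,280 applies.
Mei (€309,800): Earned Income Credit: €309,800 is at or above €263,800, so the credit is €0.
Difference: |€10,280 − €0| = €10,280.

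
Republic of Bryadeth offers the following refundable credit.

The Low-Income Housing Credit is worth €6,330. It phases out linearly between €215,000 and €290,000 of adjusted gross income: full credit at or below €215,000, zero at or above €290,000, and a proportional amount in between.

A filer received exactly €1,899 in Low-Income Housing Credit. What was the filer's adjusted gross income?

€1,899 is 1,899/6,330 of the full €6,330, so 4,431/6,330 of the €75,000 range has been used: income = €215,000 + €75,000 × 4,431/6,330 = €267,500.

€267,500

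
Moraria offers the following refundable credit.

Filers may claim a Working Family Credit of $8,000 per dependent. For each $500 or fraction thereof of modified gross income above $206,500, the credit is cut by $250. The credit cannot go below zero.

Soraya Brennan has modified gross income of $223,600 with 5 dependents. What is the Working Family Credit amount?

$31,250

Working Family Credit: base = 5 × $8,000 = $40,000. income exceeds $206,500 by $17,100, which is 35 full-or-partial $500 increments; reduction = 35 × $250 = $8,750, leaving $31,250.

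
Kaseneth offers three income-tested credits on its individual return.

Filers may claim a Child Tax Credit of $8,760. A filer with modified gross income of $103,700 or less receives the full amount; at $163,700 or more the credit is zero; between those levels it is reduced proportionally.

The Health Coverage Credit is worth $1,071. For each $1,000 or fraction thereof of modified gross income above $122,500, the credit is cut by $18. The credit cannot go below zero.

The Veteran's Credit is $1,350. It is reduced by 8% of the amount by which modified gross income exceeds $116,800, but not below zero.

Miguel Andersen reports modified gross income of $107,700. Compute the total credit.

Child Tax Credit: $107,700 is $4,000 into a $60,000 phase-out range, leaving 56,000/60,000 of the credit: $8,760 × 56,000/60,000 = $8,176.
Health Coverage Credit: $107,700 is at or below the $122,500 threshold, so the full $1,071 applies.
Veteran's Credit: $107,700 is at or below the $116,800 threshold, so the full $1,350 applies.
Total: $8,176 + $1,071 + $1,350 = $10,597.

$10,597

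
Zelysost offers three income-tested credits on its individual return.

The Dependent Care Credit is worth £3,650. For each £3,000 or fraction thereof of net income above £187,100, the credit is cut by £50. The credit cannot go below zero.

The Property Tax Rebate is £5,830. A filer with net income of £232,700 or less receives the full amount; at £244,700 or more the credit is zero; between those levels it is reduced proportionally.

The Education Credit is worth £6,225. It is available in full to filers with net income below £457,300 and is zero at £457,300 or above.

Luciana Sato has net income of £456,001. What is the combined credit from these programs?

£6,225

Dependent Care Credit: income exceeds £187,100 by £268,901 → 90 increments × £50 = £4,500 ≥ base, so the credit is £0.
Property Tax Rebate: £456,001 is at or above £244,700, so the credit is £0.
Education Credit: £456,001 is below the £457,300 cutoff, so the full £6,225 applies.
Total: £0 + £0 + £6,225 = £6,225.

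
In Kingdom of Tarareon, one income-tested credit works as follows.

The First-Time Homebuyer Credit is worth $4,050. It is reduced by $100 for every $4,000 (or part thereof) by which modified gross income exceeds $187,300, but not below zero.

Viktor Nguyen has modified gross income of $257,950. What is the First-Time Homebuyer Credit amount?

$2,250

First-Time Homebuyer Credit: income exceeds $187,300 by $70,650, which is 18 full-or-partial $4,000 increments; reduction = 18 × $100 = $1,800, leaving $2,250.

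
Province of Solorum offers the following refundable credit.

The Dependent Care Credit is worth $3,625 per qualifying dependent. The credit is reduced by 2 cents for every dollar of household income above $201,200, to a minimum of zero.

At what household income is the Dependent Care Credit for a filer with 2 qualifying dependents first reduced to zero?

Full credit = 2 × $3,625 = $7,250.
The credit falls by 2% of each dollar above $201,200, so it reaches zero when the excess is $7,250 / 2% = $362,500: income = $201,200 + $362,500 = $563,700.

$563,700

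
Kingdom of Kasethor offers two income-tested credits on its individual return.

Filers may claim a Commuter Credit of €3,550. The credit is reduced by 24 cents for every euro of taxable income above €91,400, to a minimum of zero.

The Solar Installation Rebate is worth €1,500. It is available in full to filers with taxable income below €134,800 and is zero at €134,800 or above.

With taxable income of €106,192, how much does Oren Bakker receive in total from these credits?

Commuter Credit: 24% of the €14,792 excess over €91,400 is €3,550.08 ≥ base, so the credit is €0.
Solar Installation Rebate: €106,192 is below the €134,800 cutoff, so the full €1,500 applies.
Total: €0 + €1,500 = €1,500.

€1,500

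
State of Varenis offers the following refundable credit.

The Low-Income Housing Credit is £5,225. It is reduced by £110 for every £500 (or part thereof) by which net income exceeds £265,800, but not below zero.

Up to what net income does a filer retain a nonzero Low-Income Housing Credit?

£289,300

After 47 increments the reduction is 47 × £110 = £5,170, leaving £55; one more increment wipes it out. Increment 47 ends at excess 47 × £500 = £23,500, so the highest qualifying income is £265,800 + £23,500 = £289,300.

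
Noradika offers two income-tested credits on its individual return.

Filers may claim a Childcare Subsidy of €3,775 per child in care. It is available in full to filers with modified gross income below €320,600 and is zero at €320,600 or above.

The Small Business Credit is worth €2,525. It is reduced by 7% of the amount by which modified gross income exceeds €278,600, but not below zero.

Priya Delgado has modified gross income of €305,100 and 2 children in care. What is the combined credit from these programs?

€8,220

Childcare Subsidy: base = 2 × €3,775 = €7,550. €305,100 is below the €320,600 cutoff, so the full €7,550 applies.
Small Business Credit: 7% of the €26,500 excess over €278,600 is €1,855; credit = €2,525 − €1,855 = €670.
Total: €7,550 + €670 = €8,220.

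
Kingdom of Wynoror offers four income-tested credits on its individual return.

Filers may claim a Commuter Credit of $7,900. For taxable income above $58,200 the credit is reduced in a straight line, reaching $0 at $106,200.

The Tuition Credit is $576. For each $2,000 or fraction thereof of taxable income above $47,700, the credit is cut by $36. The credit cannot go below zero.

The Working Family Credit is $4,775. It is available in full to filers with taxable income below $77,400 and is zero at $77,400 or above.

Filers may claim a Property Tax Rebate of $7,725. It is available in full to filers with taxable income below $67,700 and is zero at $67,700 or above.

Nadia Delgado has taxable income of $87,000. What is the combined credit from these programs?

Commuter Credit: $87,000 is $28,800 into a $48,000 phase-out range, leaving 19,200/48,000 of the credit: $7,900 × 19,200/48,000 = $3,160.
Tuition Credit: income exceeds $47,700 by $39,300 → 20 increments × $36 = $720 ≥ base, so the credit is $0.
Working Family Credit: $87,000 meets or exceeds the $77,400 cutoff, so the credit is $0.
Property Tax Rebate: $87,000 meets or exceeds the $67,700 cutoff, so the credit is $0.
Total: $3,160 + $0 + $0 + $0 = $3,160.

$3,160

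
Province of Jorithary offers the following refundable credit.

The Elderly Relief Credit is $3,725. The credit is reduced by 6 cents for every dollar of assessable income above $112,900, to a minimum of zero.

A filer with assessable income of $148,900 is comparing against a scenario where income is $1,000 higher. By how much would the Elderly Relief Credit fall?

$60

At $148,900 — 6% of the $36,000 excess over $112,900 is $2,160; credit = $3,725 − $2,160 = $1,565.
At $149,900 — 6% of the $37,000 excess over $112,900 is $2,220; credit = $3,725 − $2,220 = $1,505.
Lost: $1,565 − $1,505 = $60.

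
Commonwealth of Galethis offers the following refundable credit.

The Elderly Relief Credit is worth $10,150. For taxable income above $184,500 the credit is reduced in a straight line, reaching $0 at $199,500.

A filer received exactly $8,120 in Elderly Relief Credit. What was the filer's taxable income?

$187,500

$8,120 is 8,120/10,150 of the full $10,150, so 2,030/10,150 of the $15,000 range has been used: income = $184,500 + $15,000 × 2,030/10,150 = $187,500.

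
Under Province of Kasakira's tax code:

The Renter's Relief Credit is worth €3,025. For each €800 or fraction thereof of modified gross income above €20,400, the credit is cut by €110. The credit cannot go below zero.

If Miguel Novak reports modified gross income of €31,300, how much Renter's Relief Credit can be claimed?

€1,485

Renter's Relief Credit: income exceeds €20,400 by €10,900, which is 14 full-or-partial €800 increments; reduction = 14 × €110 = €1,540, leaving €1,485.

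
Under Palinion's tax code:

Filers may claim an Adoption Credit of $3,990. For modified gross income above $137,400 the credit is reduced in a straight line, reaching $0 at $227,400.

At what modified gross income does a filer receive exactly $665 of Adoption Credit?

$212,400

$665 is 665/3,990 of the full $3,990, so 3,325/3,990 of the $90,000 range has been used: income = $137,400 + $90,000 × 3,325/3,990 = $212,400.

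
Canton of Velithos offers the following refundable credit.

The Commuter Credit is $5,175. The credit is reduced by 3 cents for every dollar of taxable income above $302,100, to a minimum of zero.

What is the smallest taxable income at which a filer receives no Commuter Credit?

The credit falls by 3% of each dollar above $302,100, so it reaches zero when the excess is $5,175 / 3% = $172,500: income = $302,100 + $172,500 = $474,600.

$474,600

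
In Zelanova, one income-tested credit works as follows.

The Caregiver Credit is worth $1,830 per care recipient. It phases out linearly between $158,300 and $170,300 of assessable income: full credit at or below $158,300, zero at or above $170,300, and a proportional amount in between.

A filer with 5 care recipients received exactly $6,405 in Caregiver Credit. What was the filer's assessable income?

Full credit = 5 × $1,830 = $9,150.
$6,405 is 6,405/9,150 of the full $9,150, so 2,745/9,150 of the $12,000 range has been used: income = $158,300 + $12,000 × 2,745/9,150 = $161,900.

$161,900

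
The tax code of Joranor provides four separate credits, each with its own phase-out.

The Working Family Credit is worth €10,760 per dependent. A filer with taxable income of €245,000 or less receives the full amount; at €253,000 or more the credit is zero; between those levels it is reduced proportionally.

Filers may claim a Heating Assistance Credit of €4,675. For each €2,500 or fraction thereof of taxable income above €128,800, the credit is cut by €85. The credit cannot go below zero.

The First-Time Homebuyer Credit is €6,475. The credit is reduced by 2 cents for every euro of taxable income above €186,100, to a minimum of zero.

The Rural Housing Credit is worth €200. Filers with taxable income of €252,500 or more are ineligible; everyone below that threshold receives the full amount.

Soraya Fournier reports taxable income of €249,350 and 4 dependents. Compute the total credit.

Working Family Credit: base = 4 × €10,760 = €43,040. €249,350 is €4,350 into a €8,000 phase-out range, leaving 3,650/8,000 of the credit: €43,040 × 3,650/8,000 = €19,637.
Heating Assistance Credit: income exceeds €128,800 by €120,550, which is 49 full-or-partial €2,500 increments; reduction = 49 × €85 = €4,165, leaving €510.
First-Time Homebuyer Credit: 2% of the €63,250 excess over €186,100 is €1,265; credit = €6,475 − €1,265 = €5,210.
Rural Housing Credit: €249,350 is below the €252,500 cutoff, so the full €200 applies.
Total: €19,637 + €510 + €5,210 + €200 = €25,557.

€25,557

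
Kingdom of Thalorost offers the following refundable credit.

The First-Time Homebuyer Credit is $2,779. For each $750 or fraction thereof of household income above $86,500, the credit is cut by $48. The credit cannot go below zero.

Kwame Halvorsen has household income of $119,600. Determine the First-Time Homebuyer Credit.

First-Time Homebuyer Credit: income exceeds $86,500 by $33,100, which is 45 full-or-partial $750 increments; reduction = 45 × $48 = $2,160, leaving $619.

$619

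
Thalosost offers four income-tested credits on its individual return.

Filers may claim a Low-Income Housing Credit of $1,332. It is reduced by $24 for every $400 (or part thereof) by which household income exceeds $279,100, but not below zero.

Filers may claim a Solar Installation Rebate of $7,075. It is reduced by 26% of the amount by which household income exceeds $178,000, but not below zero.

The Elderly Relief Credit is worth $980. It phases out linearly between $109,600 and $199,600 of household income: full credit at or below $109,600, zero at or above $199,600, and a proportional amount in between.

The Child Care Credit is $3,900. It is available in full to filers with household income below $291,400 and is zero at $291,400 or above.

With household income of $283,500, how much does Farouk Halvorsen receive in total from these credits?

Low-Income Housing Credit: income exceeds $279,100 by $4,400, which is 11 full-or-partial $400 increments; reduction = 11 × $24 = $264, leaving $1,068.
Solar Installation Rebate: 26% of the $105,500 excess over $178,000 is $27,430 ≥ base, so the credit is $0.
Elderly Relief Credit: $283,500 is at or above $199,600, so the credit is $0.
Child Care Credit: $283,500 is below the $291,400 cutoff, so the full $3,900 applies.
Total: $1,068 + $0 + $0 + $3,900 = $4,968.

$4,968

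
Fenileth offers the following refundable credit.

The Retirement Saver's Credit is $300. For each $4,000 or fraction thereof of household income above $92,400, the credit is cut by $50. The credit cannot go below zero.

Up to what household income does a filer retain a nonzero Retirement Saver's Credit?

$112,400

After 5 increments the reduction is 5 × $50 = $250, leaving $50; one more increment wipes it out. Increment 5 ends at excess 5 × $4,000 = $20,000, so the highest qualifying income is $92,400 + $20,000 = $112,400.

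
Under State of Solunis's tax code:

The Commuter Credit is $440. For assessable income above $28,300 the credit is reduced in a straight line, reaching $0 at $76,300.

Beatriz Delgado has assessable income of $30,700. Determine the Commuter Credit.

$418

Commuter Credit: $30,700 is $2,400 into a $48,000 phase-out range, leaving 45,600/48,000 of the credit: $440 × 45,600/48,000 = $418.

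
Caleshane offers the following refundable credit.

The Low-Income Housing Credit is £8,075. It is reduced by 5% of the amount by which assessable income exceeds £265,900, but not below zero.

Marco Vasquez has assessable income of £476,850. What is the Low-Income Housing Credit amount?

£0

Low-Income Housing Credit: 5% of the £210,950 excess over £265,900 is £10,547.50 ≥ base, so the credit is £0.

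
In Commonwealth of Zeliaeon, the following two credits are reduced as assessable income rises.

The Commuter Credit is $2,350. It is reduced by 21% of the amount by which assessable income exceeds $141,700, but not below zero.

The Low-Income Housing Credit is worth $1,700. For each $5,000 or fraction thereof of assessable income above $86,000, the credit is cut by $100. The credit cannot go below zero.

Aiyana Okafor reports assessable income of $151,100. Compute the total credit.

Commuter Credit: 21% of the $9,400 excess over $141,700 is $1,974; credit = $2,350 − $1,974 = $376.
Low-Income Housing Credit: income exceeds $86,000 by $65,100, which is 14 full-or-partial $5,000 increments; reduction = 14 × $100 = $1,400, leaving $300.
Total: $376 + $300 = $676.

$676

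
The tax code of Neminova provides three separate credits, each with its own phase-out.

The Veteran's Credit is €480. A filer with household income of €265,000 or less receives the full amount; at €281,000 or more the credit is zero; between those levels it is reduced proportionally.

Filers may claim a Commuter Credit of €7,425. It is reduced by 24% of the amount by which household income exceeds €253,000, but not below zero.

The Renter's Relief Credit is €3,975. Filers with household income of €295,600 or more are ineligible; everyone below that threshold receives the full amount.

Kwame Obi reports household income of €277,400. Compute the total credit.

€5,652

Veteran's Credit: €277,400 is €12,400 into a €16,000 phase-out range, leaving 3,600/16,000 of the credit: €480 × 3,600/16,000 = €108.
Commuter Credit: 24% of the €24,400 excess over €253,000 is €5,856; credit = €7,425 − €5,856 = €1,569.
Renter's Relief Credit: €277,400 is below the €295,600 cutoff, so the full €3,975 applies.
Total: €108 + €1,569 + €3,975 = €5,652.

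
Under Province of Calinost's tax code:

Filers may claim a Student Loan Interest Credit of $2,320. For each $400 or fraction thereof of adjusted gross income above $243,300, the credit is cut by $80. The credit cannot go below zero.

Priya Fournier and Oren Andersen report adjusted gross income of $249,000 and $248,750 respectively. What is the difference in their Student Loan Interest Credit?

Priya ($249,000): Student Loan Interest Credit: income exceeds $243,300 by $5,700, which is 15 full-or-partial $400 increments; reduction = 15 × $80 = $1,200, leaving $1,120.
Oren ($248,750): Student Loan Interest Credit: income exceeds $243,300 by $5,450, which is 14 full-or-partial $400 increments; reduction = 14 × $80 = $1,120, leaving $1,200.
Difference: |$1,120 − $1,200| = $80.

$80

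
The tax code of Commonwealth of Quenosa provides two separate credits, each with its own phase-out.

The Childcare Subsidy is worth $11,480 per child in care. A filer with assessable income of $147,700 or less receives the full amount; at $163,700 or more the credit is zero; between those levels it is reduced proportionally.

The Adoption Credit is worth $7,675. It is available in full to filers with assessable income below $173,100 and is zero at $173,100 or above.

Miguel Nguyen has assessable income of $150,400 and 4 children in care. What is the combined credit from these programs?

$45,846

Childcare Subsidy: base = 4 × $11,480 = $45,920. $150,400 is $2,700 into a $16,000 phase-out range, leaving 13,300/16,000 of the credit: $45,920 × 13,300/16,000 = $38,171.
Adoption Credit: $150,400 is below the $173,100 cutoff, so the full $7,675 applies.
Total: $38,171 + $7,675 = $45,846.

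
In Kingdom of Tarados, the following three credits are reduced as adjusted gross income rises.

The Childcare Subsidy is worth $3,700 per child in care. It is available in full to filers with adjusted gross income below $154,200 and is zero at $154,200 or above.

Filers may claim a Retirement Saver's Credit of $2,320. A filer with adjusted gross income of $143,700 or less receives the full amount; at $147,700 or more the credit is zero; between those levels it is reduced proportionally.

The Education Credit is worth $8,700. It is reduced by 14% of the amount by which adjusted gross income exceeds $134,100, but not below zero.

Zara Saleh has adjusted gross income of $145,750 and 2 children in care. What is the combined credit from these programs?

$15,600

Childcare Subsidy: base = 2 × $3,700 = $7,400. $145,750 is below the $154,200 cutoff, so the full $7,400 applies.
Retirement Saver's Credit: $145,750 is $2,050 into a $4,000 phase-out range, leaving 1,950/4,000 of the credit: $2,320 × 1,950/4,000 = $1,131.
Education Credit: 14% of the $11,650 excess over $134,100 is $1,631; credit = $8,700 − $1,631 = $7,069.
Total: $7,400 + $1,131 + $7,069 = $15,600.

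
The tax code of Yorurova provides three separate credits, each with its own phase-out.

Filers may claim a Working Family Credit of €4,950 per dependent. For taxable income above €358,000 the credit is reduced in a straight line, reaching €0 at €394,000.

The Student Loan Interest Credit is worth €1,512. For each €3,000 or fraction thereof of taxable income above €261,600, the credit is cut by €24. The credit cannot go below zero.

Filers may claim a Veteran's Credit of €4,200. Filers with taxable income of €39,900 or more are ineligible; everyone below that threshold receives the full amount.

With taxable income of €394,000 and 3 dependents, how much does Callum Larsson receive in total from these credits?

Working Family Credit: base = 3 × €4,950 = €14,850. €394,000 is at or above €394,000, so the credit is €0.
Student Loan Interest Credit: income exceeds €261,600 by €132,400, which is 45 full-or-partial €3,000 increments; reduction = 45 × €24 = €1,080, leaving €432.
Veteran's Credit: €394,000 meets or exceeds the €39,900 cutoff, so the credit is €0.
Total: €0 + €432 + €0 = €432.

€432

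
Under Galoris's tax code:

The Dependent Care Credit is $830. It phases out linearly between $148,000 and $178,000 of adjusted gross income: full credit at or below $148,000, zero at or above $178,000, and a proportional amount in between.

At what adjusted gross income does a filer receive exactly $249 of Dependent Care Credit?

$169,000

$249 is 249/830 of the full $830, so 581/830 of the $30,000 range has been used: income = $148,000 + $30,000 × 581/830 = $169,000.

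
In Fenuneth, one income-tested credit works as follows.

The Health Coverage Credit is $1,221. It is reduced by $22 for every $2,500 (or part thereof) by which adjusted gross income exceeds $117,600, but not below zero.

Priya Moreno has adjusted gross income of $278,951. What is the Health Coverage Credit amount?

Health Coverage Credit: income exceeds $117,600 by $161,351 → 65 increments × $22 = $1,430 ≥ base, so the credit is $0.

$0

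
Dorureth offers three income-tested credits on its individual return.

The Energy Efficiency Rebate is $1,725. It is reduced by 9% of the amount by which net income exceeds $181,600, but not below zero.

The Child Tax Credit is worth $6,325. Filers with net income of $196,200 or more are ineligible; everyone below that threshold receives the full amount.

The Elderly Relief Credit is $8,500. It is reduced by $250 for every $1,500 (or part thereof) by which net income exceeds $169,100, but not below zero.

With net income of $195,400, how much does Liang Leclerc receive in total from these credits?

Energy Efficiency Rebate: 9% of the $13,800 excess over $181,600 is $1,242; credit = $1,725 − $1,242 = $483.
Child Tax Credit: $195,400 is below the $196,200 cutoff, so the full $6,325 applies.
Elderly Relief Credit: income exceeds $169,100 by $26,300, which is 18 full-or-partial $1,500 increments; reduction = 18 × $250 = $4,500, leaving $4,000.
Total: $483 + $6,325 + $4,000 = $10,808.

$10,808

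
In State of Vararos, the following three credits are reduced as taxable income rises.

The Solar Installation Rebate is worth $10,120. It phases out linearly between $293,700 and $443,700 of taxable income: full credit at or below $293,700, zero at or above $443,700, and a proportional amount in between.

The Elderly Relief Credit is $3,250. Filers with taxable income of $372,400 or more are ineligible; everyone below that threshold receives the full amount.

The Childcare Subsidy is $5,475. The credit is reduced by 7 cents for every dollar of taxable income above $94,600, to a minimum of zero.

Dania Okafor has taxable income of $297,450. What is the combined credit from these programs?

Solar Installation Rebate: $297,450 is $3,750 into a $150,000 phase-out range, leaving 146,250/150,000 of the credit: $10,120 × 146,250/150,000 = $9,867.
Elderly Relief Credit: $297,450 is below the $372,400 cutoff, so the full $3,250 applies.
Childcare Subsidy: 7% of the $202,850 excess over $94,600 is $14,199.50 ≥ base, so the credit is $0.
Total: $9,867 + $3,250 + $0 = $13,117.

$13,117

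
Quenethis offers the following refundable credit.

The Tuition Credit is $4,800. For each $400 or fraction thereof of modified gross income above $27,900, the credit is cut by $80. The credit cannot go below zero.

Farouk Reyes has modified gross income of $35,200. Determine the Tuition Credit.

Tuition Credit: income exceeds $27,900 by $7,300, which is 19 full-or-partial $400 increments; reduction = 19 × $80 = $1,520, leaving $3,280.

$3,280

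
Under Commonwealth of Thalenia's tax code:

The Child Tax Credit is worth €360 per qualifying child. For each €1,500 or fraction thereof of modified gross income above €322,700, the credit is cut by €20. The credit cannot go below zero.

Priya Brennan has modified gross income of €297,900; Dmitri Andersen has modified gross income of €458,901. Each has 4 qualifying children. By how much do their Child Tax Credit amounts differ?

Priya (€297,900): Child Tax Credit: base = 4 × €360 = €1,440. €297,900 is at or below the €322,700 threshold, so the full €1,440 applies.
Dmitri (€458,901): Child Tax Credit: base = 4 × €360 = €1,440. income exceeds €322,700 by €136,201 → 91 increments × €20 = €1,820 ≥ base, so the credit is €0.
Difference: |€1,440 − €0| = €1,440.

€1,440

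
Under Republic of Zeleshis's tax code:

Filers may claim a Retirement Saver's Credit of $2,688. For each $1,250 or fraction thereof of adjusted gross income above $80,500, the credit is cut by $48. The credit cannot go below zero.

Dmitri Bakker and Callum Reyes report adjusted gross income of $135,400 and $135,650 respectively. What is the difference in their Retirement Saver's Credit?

$48

Dmitri ($135,400): Retirement Saver's Credit: income exceeds $80,500 by $54,900, which is 44 full-or-partial $1,250 increments; reduction = 44 × $48 = $2,112, leaving $576.
Callum ($135,650): Retirement Saver's Credit: income exceeds $80,500 by $55,150, which is 45 full-or-partial $1,250 increments; reduction = 45 × $48 = $2,160, leaving $528.
Difference: |$576 − $528| = $48.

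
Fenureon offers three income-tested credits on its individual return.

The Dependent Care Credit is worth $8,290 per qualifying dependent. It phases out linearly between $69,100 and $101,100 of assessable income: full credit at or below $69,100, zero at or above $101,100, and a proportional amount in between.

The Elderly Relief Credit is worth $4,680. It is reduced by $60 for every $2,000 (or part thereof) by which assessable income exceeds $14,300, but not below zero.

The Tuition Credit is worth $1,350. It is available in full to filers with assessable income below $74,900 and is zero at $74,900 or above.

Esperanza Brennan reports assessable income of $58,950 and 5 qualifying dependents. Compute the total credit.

Dependent Care Credit: base = 5 × $8,290 = $41,450. $58,950 is at or below the $69,100 threshold, so the full $41,450 applies.
Elderly Relief Credit: income exceeds $14,300 by $44,650, which is 23 full-or-partial $2,000 increments; reduction = 23 × $60 = $1,380, leaving $3,300.
Tuition Credit: $58,950 is below the $74,900 cutoff, so the full $1,350 applies.
Total: $41,450 + $3,300 + $1,350 = $46,100.

$46,100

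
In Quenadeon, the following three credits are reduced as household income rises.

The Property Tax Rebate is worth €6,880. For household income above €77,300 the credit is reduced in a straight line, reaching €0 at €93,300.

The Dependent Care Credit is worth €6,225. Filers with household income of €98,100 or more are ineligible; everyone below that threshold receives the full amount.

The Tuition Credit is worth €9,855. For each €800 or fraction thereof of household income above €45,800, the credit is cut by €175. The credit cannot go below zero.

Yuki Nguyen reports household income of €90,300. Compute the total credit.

€7,570

Property Tax Rebate: €90,300 is €13,000 into a €16,000 phase-out range, leaving 3,000/16,000 of the credit: €6,880 × 3,000/16,000 = €1,290.
Dependent Care Credit: €90,300 is below the €98,100 cutoff, so the full €6,225 applies.
Tuition Credit: income exceeds €45,800 by €44,500, which is 56 full-or-partial €800 increments; reduction = 56 × €175 = €9,800, leaving €55.
Total: €1,290 + €6,225 + €55 = €7,570.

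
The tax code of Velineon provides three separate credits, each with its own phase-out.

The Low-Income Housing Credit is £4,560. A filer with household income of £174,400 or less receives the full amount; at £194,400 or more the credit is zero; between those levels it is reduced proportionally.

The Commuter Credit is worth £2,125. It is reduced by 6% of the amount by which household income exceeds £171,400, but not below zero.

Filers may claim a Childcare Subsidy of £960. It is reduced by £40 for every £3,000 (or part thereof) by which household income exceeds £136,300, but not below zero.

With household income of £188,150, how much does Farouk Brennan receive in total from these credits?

£2,785

Low-Income Housing Credit: £188,150 is £13,750 into a £20,000 phase-out range, leaving 6,250/20,000 of the credit: £4,560 × 6,250/20,000 = £1,425.
Commuter Credit: 6% of the £16,750 excess over £171,400 is £1,005; credit = £2,125 − £1,005 = £1,120.
Childcare Subsidy: income exceeds £136,300 by £51,850, which is 18 full-or-partial £3,000 increments; reduction = 18 × £40 = £720, leaving £240.
Total: £1,425 + £1,120 + £240 = £2,785.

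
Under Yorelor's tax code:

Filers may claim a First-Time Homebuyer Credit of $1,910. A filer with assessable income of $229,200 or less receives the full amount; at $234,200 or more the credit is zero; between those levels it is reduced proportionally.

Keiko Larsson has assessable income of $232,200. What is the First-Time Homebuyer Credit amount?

$764

First-Time Homebuyer Credit: $232,200 is $3,000 into a $5,000 phase-out range, leaving 2,000/5,000 of the credit: $1,910 × 2,000/5,000 = $764.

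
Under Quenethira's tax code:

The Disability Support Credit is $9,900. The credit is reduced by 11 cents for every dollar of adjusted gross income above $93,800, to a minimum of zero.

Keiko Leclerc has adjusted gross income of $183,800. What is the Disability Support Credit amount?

$0

Disability Support Credit: 11% of the $90,000 excess over $93,800 is $9,900 ≥ base, so the credit is $0.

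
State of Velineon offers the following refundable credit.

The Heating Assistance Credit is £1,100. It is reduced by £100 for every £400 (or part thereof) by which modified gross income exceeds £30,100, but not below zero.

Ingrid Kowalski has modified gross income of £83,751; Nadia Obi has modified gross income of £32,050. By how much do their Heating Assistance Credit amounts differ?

£600

Ingrid (£83,751): Heating Assistance Credit: income exceeds £30,100 by £53,651 → 135 increments × £100 = £13,500 ≥ base, so the credit is £0.
Nadia (£32,050): Heating Assistance Credit: income exceeds £30,100 by £1,950, which is 5 full-or-partial £400 increments; reduction = 5 × £100 = £500, leaving £600.
Difference: |£0 − £600| = £600.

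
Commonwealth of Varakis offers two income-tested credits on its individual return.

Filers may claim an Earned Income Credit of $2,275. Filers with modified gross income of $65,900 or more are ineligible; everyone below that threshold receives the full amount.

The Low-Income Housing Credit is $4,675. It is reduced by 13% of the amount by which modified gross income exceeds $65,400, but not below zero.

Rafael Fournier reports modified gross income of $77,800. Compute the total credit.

Earned Income Credit: $77,800 meets or exceeds the $65,900 cutoff, so the credit is $0.
Low-Income Housing Credit: 13% of the $12,400 excess over $65,400 is $1,612; credit = $4,675 − $1,612 = $3,063.
Total: $0 + $3,063 = $3,063.

$3,063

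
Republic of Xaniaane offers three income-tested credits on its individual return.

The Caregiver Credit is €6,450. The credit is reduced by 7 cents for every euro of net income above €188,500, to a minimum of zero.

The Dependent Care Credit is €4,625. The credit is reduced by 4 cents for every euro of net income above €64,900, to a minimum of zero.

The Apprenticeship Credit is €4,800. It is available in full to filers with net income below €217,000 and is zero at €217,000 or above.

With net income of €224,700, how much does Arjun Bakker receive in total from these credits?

€3,916

Caregiver Credit: 7% of the €36,200 excess over €188,500 is €2,534; credit = €6,450 − €2,534 = €3,916.
Dependent Care Credit: 4% of the €159,800 excess over €64,900 is €6,392 ≥ base, so the credit is €0.
Apprenticeship Credit: €224,700 meets or exceeds the €217,000 cutoff, so the credit is €0.
Total: €3,916 + €0 + €0 = €3,916.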